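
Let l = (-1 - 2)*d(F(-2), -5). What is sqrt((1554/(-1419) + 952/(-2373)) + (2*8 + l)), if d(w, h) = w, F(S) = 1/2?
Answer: sqrt(1337359080882)/320694 ≈ 3.6061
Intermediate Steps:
F(S) = 1/2
l = -3/2 (l = (-1 - 2)*(1/2) = -3*1/2 = -3/2 ≈ -1.5000)
sqrt((1554/(-1419) + 952/(-2373)) + (2*8 + l)) = sqrt((1554/(-1419) + 952/(-2373)) + (2*8 - 3/2)) = sqrt((1554*(-1/1419) + 952*(-1/2373)) + (16 - 3/2)) = sqrt((-518/473 - 136/339) + 29/2) = sqrt(-239930/160347 + 29/2) = sqrt(4170203/320694) = sqrt(1337359080882)/320694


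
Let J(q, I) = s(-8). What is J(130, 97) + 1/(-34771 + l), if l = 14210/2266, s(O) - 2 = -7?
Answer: -196943323/39388438 ≈ -5.0000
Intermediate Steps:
s(O) = -5 (s(O) = 2 - 7 = -5)
l = 7105/1133 (l = 14210*(1/2266) = 7105/1133 ≈ 6.2710)
J(q, I) = -5
J(130, 97) + 1/(-34771 + l) = -5 + 1/(-34771 + 7105/1133) = -5 + 1/(-39388438/1133) = -5 - 1133/39388438 = -196943323/39388438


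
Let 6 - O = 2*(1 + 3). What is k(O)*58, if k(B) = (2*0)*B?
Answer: 0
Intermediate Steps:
O = -2 (O = 6 - 2*(1 + 3) = 6 - 2*4 = 6 - 1*8 = 6 - 8 = -2)
k(B) = 0 (k(B) = 0*B = 0)
k(O)*58 = 0*58 = 0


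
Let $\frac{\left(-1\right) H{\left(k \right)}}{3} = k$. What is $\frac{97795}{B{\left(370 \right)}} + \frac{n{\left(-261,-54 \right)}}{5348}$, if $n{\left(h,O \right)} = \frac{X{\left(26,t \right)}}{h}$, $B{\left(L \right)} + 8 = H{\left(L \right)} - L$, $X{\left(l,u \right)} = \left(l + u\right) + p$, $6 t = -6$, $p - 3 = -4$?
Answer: $- \frac{1263935509}{19231408} \approx -65.722$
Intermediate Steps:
$p = -1$ ($p = 3 - 4 = -1$)
$H{\left(k \right)} = - 3 k$
$t = -1$ ($t = \frac{1}{6} \left(-6\right) = -1$)
$X{\left(l,u \right)} = -1 + l + u$ ($X{\left(l,u \right)} = \left(l + u\right) - 1 = -1 + l + u$)
$B{\left(L \right)} = -8 - 4 L$
$n{\left(h,O \right)} = \frac{24}{h}$ ($n{\left(h,O \right)} = \frac{-1 + 26 - 1}{h} = \frac{24}{h}$)
$\frac{97795}{B{\left(370 \right)}} + \frac{n{\left(-261,-54 \right)}}{5348} = \frac{97795}{-8 - 1480} + \frac{24 \frac{1}{-261}}{5348} = \frac{97795}{-8 - 1480} + 24 \left(- \frac{1}{261}\right) \frac{1}{5348} = \frac{97795}{-1488} - \frac{2}{116319} = 97795 \left(- \frac{1}{1488}\right) - \frac{2}{116319} = - \frac{97795}{1488} - \frac{2}{116319} = - \frac{1263935509}{19231408}$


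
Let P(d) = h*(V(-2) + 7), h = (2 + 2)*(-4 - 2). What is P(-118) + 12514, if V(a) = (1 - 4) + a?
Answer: 12466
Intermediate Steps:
h = -24 (h = 4*(-6) = -24)
V(a) = -3 + a
P(d) = -48 (P(d) = -24*((-3 - 2) + 7) = -24*(-5 + 7) = -24*2 = -48)
P(-118) + 12514 = -48 + 12514 = 12466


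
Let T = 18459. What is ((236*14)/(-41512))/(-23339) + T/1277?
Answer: 2235497491990/154652452667 ≈ 14.455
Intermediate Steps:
((236*14)/(-41512))/(-23339) + T/1277 = ((236*14)/(-41512))/(-23339) + 18459/1277 = (3304*(-1/41512))*(-1/23339) + 18459*(1/1277) = -413/5189*(-1/23339) + 18459/1277 = 413/121106071 + 18459/1277 = 2235497491990/154652452667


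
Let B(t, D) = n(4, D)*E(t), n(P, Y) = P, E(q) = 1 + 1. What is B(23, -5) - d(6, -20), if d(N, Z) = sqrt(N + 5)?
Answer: 8 - sqrt(11) ≈ 4.6834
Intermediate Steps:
E(q) = 2
d(N, Z) = sqrt(5 + N)
B(t, D) = 8 (B(t, D) = 4*2 = 8)
B(23, -5) - d(6, -20) = 8 - sqrt(5 + 6) = 8 - sqrt(11)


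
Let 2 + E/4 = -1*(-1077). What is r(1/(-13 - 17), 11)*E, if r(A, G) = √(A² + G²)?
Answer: 430*√108901/3 ≈ 47300.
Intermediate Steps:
E = 4300 (E = -8 + 4*(-1*(-1077)) = -8 + 4*1077 = -8 + 4308 = 4300)
r(1/(-13 - 17), 11)*E = √((1/(-13 - 17))² + 11²)*4300 = √((1/(-30))² + 121)*4300 = √((-1/30)² + 121)*4300 = √(1/900 + 121)*4300 = √(108901/900)*4300 = (√108901/30)*4300 = 430*√108901/3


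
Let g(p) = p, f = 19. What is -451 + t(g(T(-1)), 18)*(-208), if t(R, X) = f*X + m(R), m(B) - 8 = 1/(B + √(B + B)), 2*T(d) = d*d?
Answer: -220169/3 ≈ -73390.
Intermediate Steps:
T(d) = d²/2 (T(d) = (d*d)/2 = d²/2)
m(B) = 8 + 1/(B + √2*√B) (m(B) = 8 + 1/(B + √(B + B)) = 8 + 1/(B + √(2*B)) = 8 + 1/(B + √2*√B))
t(R, X) = 19*X + (1 + 8*R + 8*√2*√R)/(R + √2*√R)
-451 + t(g(T(-1)), 18)*(-208) = -451 + ((1 + 8*((½)*(-1)²) + 8*√2*√((½)*(-1)²) + 19*18*((½)*(-1)² + √2*√((½)*(-1)²)))/((½)*(-1)² + √2*√((½)*(-1)²)))*(-208) = -451 + ((1 + 8*((½)*1) + 8*√2*√((½)*1) + 19*18*((½)*1 + √2*√((½)*1)))/((½)*1 + √2*√((½)*1)))*(-208) = -451 + ((1 + 8*(½) + 8*√2*√(½) + 19*18*(½ + √2*√(½)))/(½ + √2*√(½)))*(-208) = -451 + ((1 + 4 + 8*√2*(√2/2) + 19*18*(½ + √2*(√2/2)))/(½ + √2*(√2/2)))*(-208) = -451 + ((1 + 4 + 8 + 19*18*(½ + 1))/(½ + 1))*(-208) = -451 + ((1 + 4 + 8 + 19*18*(3/2))/(3/2))*(-208) = -451 + (2*(1 + 4 + 8 + 513)/3)*(-208) = -451 + ((⅔)*526)*(-208) = -451 + (1052/3)*(-208) = -451 - 218816/3 = -220169/3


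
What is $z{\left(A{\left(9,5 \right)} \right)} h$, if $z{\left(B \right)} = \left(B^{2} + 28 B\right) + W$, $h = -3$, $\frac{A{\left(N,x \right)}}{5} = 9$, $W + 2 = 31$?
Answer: $-9942$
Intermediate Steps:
$W = 29$ ($W = -2 + 31 = 29$)
$A{\left(N,x \right)} = 45$ ($A{\left(N,x \right)} = 5 \cdot 9 = 45$)
$z{\left(B \right)} = 29 + B^{2} + 28 B$ ($z{\left(B \right)} = \left(B^{2} + 28 B\right) + 29 = 29 + B^{2} + 28 B$)
$z{\left(A{\left(9,5 \right)} \right)} h = \left(29 + 45^{2} + 28 \cdot 45\right) \left(-3\right) = \left(29 + 2025 + 1260\right) \left(-3\right) = 3314 \left(-3\right) = -9942$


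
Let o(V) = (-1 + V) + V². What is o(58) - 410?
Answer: 3011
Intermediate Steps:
o(V) = -1 + V + V²
o(58) - 410 = (-1 + 58 + 58²) - 410 = (-1 + 58 + 3364) - 410 = 3421 - 410 = 3011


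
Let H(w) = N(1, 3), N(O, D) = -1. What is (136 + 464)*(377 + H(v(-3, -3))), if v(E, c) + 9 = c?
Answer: 225600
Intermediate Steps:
v(E, c) = -9 + c
H(w) = -1
(136 + 464)*(377 + H(v(-3, -3))) = (136 + 464)*(377 - 1) = 600*376 = 225600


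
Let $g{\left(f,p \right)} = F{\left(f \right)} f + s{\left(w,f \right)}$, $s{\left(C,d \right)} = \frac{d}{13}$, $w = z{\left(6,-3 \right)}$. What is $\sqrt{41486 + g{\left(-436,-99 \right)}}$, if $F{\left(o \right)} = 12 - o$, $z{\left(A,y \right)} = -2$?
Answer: $\frac{i \sqrt{26004966}}{13} \approx 392.27 i$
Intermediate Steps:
$w = -2$
$s{\left(C,d \right)} = \frac{d}{13}$ ($s{\left(C,d \right)} = d \frac{1}{13} = \frac{d}{13}$)
$g{\left(f,p \right)} = \frac{f}{13} + f \left(12 - f\right)$ ($g{\left(f,p \right)} = \left(12 - f\right) f + \frac{f}{13} = f \left(12 - f\right) + \frac{f}{13} = \frac{f}{13} + f \left(12 - f\right)$)
$\sqrt{41486 + g{\left(-436,-99 \right)}} = \sqrt{41486 + \frac{1}{13} \left(-436\right) \left(157 - -5668\right)} = \sqrt{41486 + \frac{1}{13} \left(-436\right) \left(157 + 5668\right)} = \sqrt{41486 + \frac{1}{13} \left(-436\right) 5825} = \sqrt{41486 - \frac{2539700}{13}} = \sqrt{- \frac{2000382}{13}} = \frac{i \sqrt{26004966}}{13}$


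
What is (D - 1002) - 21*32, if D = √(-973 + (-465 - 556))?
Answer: -1674 + I*√1994 ≈ -1674.0 + 44.654*I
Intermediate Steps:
D = I*√1994 (D = √(-973 - 1021) = √(-1994) = I*√1994 ≈ 44.654*I)
(D - 1002) - 21*32 = (I*√1994 - 1002) - 21*32 = (-1002 + I*√1994) - 672 = -1674 + I*√1994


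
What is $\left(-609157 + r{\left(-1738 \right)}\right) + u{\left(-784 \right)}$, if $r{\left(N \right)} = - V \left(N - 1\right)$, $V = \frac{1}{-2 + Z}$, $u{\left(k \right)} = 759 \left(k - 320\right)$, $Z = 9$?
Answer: $- \frac{10127912}{7} \approx -1.4468 \cdot 10^{6}$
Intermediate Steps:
$u{\left(k \right)} = -242880 + 759 k$ ($u{\left(k \right)} = 759 \left(-320 + k\right) = -242880 + 759 k$)
$V = \frac{1}{7}$ ($V = \frac{1}{-2 + 9} = \frac{1}{7} \approx 0.14286$)
$r{\left(N \right)} = \frac{1}{7} - \frac{N}{7}$ ($r{\left(N \right)} = \left(-1\right) \frac{1}{7} \left(N - 1\right) = - \frac{N - 1}{7} = - \frac{-1 + N}{7} = \frac{1}{7} - \frac{N}{7}$)
$\left(-609157 + r{\left(-1738 \right)}\right) + u{\left(-784 \right)} = \left(-609157 + \left(\frac{1}{7} - - \frac{1738}{7}\right)\right) + \left(-242880 + 759 \left(-784\right)\right) = \left(-609157 + \left(\frac{1}{7} + \frac{1738}{7}\right)\right) - 837936 = \left(-609157 + \frac{1739}{7}\right) - 837936 = - \frac{4262360}{7} - 837936 = - \frac{10127912}{7}$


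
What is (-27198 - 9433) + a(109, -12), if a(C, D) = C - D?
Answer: -36510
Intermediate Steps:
(-27198 - 9433) + a(109, -12) = (-27198 - 9433) + (109 - 1*(-12)) = -36631 + (109 + 12) = -36631 + 121 = -36510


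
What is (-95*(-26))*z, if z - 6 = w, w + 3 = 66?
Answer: 170430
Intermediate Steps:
w = 63 (w = -3 + 66 = 63)
z = 69 (z = 6 + 63 = 69)
(-95*(-26))*z = -95*(-26)*69 = 2470*69 = 170430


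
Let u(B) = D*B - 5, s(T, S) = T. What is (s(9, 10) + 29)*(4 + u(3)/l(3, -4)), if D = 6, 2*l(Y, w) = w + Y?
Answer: -836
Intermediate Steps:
l(Y, w) = Y/2 + w/2 (l(Y, w) = (w + Y)/2 = (Y + w)/2 = Y/2 + w/2)
u(B) = -5 + 6*B (u(B) = 6*B - 5 = -5 + 6*B)
(s(9, 10) + 29)*(4 + u(3)/l(3, -4)) = (9 + 29)*(4 + (-5 + 6*3)/((½)*3 + (½)*(-4))) = 38*(4 + (-5 + 18)/(3/2 - 2)) = 38*(4 + 13/(-½)) = 38*(4 + 13*(-2)) = 38*(4 - 26) = 38*(-22) = -836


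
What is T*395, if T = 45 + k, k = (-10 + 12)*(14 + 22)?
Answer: 46215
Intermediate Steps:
k = 72 (k = 2*36 = 72)
T = 117 (T = 45 + 72 = 117)
T*395 = 117*395 = 46215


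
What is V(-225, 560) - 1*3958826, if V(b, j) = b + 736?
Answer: -3958315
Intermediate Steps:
V(b, j) = 736 + b
V(-225, 560) - 1*3958826 = (736 - 225) - 1*3958826 = 511 - 3958826 = -3958315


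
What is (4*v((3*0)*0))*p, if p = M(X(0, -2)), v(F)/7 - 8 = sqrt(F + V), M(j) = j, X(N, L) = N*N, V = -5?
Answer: 0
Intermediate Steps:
X(N, L) = N**2
v(F) = 56 + 7*sqrt(-5 + F) (v(F) = 56 + 7*sqrt(F - 5) = 56 + 7*sqrt(-5 + F))
p = 0 (p = 0**2 = 0)
(4*v((3*0)*0))*p = (4*(56 + 7*sqrt(-5 + (3*0)*0)))*0 = (4*(56 + 7*sqrt(-5 + 0*0)))*0 = (4*(56 + 7*sqrt(-5 + 0)))*0 = (4*(56 + 7*sqrt(-5)))*0 = (4*(56 + 7*(I*sqrt(5))))*0 = (4*(56 + 7*I*sqrt(5)))*0 = (224 + 28*I*sqrt(5))*0 = 0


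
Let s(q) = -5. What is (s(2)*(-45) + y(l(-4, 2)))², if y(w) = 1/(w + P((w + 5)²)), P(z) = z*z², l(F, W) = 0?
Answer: 12359626171876/244140625 ≈ 50625.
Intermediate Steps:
P(z) = z³
y(w) = 1/(w + (5 + w)⁶) (y(w) = 1/(w + ((w + 5)²)³) = 1/(w + ((5 + w)²)³) = 1/(w + (5 + w)⁶))
(s(2)*(-45) + y(l(-4, 2)))² = (-5*(-45) + 1/(0 + (5 + 0)⁶))² = (225 + 1/(0 + 5⁶))² = (225 + 1/(0 + 15625))² = (225 + 1/15625)² = (3515626/15625)² = 12359626171876/244140625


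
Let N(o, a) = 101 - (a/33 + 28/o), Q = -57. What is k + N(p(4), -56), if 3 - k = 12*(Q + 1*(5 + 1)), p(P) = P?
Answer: 23453/33 ≈ 710.70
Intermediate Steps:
k = 615 (k = 3 - 12*(-57 + 1*(5 + 1)) = 3 - 12*(-57 + 1*6) = 3 - 12*(-57 + 6) = 3 - 12*(-51) = 3 - 1*(-612) = 3 + 612 = 615)
N(o, a) = 101 - 28/o - a/33 (N(o, a) = 101 - (a*(1/33) + 28/o) = 101 - (a/33 + 28/o) = 101 - (28/o + a/33) = 101 + (-28/o - a/33) = 101 - 28/o - a/33)
k + N(p(4), -56) = 615 + (101 - 28/4 - 1/33*(-56)) = 615 + (101 - 28*1/4 + 56/33) = 615 + (101 - 7 + 56/33) = 615 + 3158/33 = 23453/33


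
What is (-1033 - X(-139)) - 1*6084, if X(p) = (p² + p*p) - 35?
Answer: -45724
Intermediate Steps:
X(p) = -35 + 2*p² (X(p) = (p² + p²) - 35 = 2*p² - 35 = -35 + 2*p²)
(-1033 - X(-139)) - 1*6084 = (-1033 - (-35 + 2*(-139)²)) - 1*6084 = (-1033 - (-35 + 2*19321)) - 6084 = (-1033 - (-35 + 38642)) - 6084 = (-1033 - 1*38607) - 6084 = (-1033 - 38607) - 6084 = -39640 - 6084 = -45724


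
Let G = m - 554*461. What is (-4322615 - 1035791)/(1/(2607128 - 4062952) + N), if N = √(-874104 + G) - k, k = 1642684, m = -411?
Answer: 18655521456912534745191648/5719077546757950732127873 + 11356731700622112256*I*√1129909/5719077546757950732127873 ≈ 3.262 + 0.0021108*I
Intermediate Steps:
G = -255805 (G = -411 - 554*461 = -411 - 255394 = -255805)
N = -1642684 + I*√1129909 (N = √(-874104 - 255805) - 1*1642684 = √(-1129909) - 1642684 = I*√1129909 - 1642684 = -1642684 + I*√1129909 ≈ -1.6427e+6 + 1063.0*I)
(-4322615 - 1035791)/(1/(2607128 - 4062952) + N) = (-4322615 - 1035791)/(1/(2607128 - 4062952) + (-1642684 + I*√1129909)) = -5358406/(1/(-1455824) + (-1642684 + I*√1129909)) = -5358406/(-1/1455824 + (-1642684 + I*√1129909)) = -5358406/(-2391458791617/1455824 + I*√1129909)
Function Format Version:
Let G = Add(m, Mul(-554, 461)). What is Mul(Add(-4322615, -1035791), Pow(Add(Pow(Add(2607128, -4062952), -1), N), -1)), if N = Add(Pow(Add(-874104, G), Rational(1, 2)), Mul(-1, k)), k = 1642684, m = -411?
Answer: Add(Rational(18655521456912534745191648, 5719077546757950732127873), Mul(Rational(11356731700622112256, 5719077546757950732127873), I, Pow(1129909, Rational(1, 2)))) ≈ Add(3.2620, Mul(0.0021108, I))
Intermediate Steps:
G = -255805 (G = Add(-411, Mul(-554, 461)) = Add(-411, -255394) = -255805)
N = Add(-1642684, Mul(I, Pow(1129909, Rational(1, 2)))) (N = Add(Pow(Add(-874104, -255805), Rational(1, 2)), Mul(-1, 1642684)) = Add(Pow(-1129909, Rational(1, 2)), -1642684) = Add(Mul(I, Pow(1129909, Rational(1, 2))), -1642684) = Add(-1642684, Mul(I, Pow(1129909, Rational(1, 2)))) ≈ Add(-1.6427e+6, Mul(1063.0, I)))
Mul(Add(-4322615, -1035791), Pow(Add(Pow(Add(2607128, -4062952), -1), N), -1)) = Mul(Add(-4322615, -1035791), Pow(Add(Pow(Add(2607128, -4062952), -1), Add(-1642684, Mul(I, Pow(1129909, Rational(1, 2))))), -1)) = Mul(-5358406, Pow(Add(Pow(-1455824, -1), Add(-1642684, Mul(I, Pow(1129909, Rational(1, 2))))), -1)) = Mul(-5358406, Pow(Add(Rational(-1, 1455824), Add(-1642684, Mul(I, Pow(1129909, Rational(1, 2))))), -1)) = Mul(-5358406, Pow(Add(Rational(-2391458791617, 1455824), Mul(I, Pow(1129909, Rational(1, 2)))), -1))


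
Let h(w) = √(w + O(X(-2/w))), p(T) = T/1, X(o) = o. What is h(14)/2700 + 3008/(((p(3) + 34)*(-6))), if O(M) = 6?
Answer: -1504/111 + √5/1350 ≈ -13.548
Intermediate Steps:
p(T) = T (p(T) = T*1 = T)
h(w) = √(6 + w) (h(w) = √(w + 6) = √(6 + w))
h(14)/2700 + 3008/(((p(3) + 34)*(-6))) = √(6 + 14)/2700 + 3008/(((3 + 34)*(-6))) = √20*(1/2700) + 3008/((37*(-6))) = (2*√5)*(1/2700) + 3008/(-222) = √5/1350 + 3008*(-1/222) = √5/1350 - 1504/111 = -1504/111 + √5/1350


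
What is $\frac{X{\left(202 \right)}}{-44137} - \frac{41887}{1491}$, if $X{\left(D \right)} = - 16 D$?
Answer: $- \frac{18256907}{651567} \approx -28.02$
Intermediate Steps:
$\frac{X{\left(202 \right)}}{-44137} - \frac{41887}{1491} = \frac{\left(-16\right) 202}{-44137} - \frac{41887}{1491} = \left(-3232\right) \left(- \frac{1}{44137}\right) - \frac{41887}{1491} = \frac{32}{437} - \frac{41887}{1491} = - \frac{18256907}{651567}$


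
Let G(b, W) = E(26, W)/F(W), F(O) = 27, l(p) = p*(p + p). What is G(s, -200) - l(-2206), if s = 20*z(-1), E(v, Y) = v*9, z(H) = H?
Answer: -29198590/3 ≈ -9.7329e+6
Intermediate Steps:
l(p) = 2*p² (l(p) = p*(2*p) = 2*p²)
E(v, Y) = 9*v
s = -20 (s = 20*(-1) = -20)
G(b, W) = 26/3 (G(b, W) = (9*26)/27 = 234*(1/27) = 26/3)
G(s, -200) - l(-2206) = 26/3 - 2*(-2206)² = 26/3 - 2*4866436 = 26/3 - 1*9732872 = 26/3 - 9732872 = -29198590/3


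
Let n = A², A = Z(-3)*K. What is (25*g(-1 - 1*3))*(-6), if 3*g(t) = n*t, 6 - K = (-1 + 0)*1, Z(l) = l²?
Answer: 793800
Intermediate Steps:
K = 7 (K = 6 - (-1 + 0) = 6 - (-1) = 6 - 1*(-1) = 6 + 1 = 7)
A = 63 (A = (-3)²*7 = 9*7 = 63)
n = 3969 (n = 63² = 3969)
g(t) = 1323*t (g(t) = (3969*t)/3 = 1323*t)
(25*g(-1 - 1*3))*(-6) = (25*(1323*(-1 - 1*3)))*(-6) = (25*(1323*(-1 - 3)))*(-6) = (25*(1323*(-4)))*(-6) = (25*(-5292))*(-6) = -132300*(-6) = 793800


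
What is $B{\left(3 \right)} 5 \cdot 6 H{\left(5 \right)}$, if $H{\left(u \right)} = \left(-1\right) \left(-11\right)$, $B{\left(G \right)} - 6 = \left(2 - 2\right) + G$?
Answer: $2970$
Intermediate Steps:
$B{\left(G \right)} = 6 + G$ ($B{\left(G \right)} = 6 + \left(\left(2 - 2\right) + G\right) = 6 + \left(0 + G\right) = 6 + G$)
$H{\left(u \right)} = 11$
$B{\left(3 \right)} 5 \cdot 6 H{\left(5 \right)} = \left(6 + 3\right) 5 \cdot 6 \cdot 11 = 9 \cdot 5 \cdot 6 \cdot 11 = 45 \cdot 6 \cdot 11 = 270 \cdot 11 = 2970$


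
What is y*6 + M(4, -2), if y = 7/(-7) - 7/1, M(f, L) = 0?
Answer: -48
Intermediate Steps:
y = -8 (y = 7*(-1/7) - 7*1 = -1 - 7 = -8)
y*6 + M(4, -2) = -8*6 + 0 = -48 + 0 = -48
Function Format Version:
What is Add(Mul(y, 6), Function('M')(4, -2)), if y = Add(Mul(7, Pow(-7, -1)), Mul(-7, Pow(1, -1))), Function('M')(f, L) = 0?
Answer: -48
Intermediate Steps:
y = -8 (y = Add(Mul(7, Rational(-1, 7)), Mul(-7, 1)) = Add(-1, -7) = -8)
Add(Mul(y, 6), Function('M')(4, -2)) = Add(Mul(-8, 6), 0) = Add(-48, 0) = -48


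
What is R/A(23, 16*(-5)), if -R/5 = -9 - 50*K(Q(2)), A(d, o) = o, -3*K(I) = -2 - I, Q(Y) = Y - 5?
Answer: 23/48 ≈ 0.47917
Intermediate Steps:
Q(Y) = -5 + Y
K(I) = ⅔ + I/3 (K(I) = -(-2 - I)/3 = ⅔ + I/3)
R = -115/3 (R = -5*(-9 - 50*(⅔ + (-5 + 2)/3)) = -5*(-9 - 50*(⅔ + (⅓)*(-3))) = -5*(-9 - 50*(⅔ - 1)) = -5*(-9 - 50*(-⅓)) = -5*(-9 + 50/3) = -5*23/3 = -115/3 ≈ -38.333)
R/A(23, 16*(-5)) = -115/(3*(16*(-5))) = -115/3/(-80) = -115/3*(-1/80) = 23/48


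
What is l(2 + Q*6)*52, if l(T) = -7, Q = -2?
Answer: -364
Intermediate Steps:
l(2 + Q*6)*52 = -7*52 = -364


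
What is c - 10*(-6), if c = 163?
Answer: 223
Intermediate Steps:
c - 10*(-6) = 163 - 10*(-6) = 163 - 1*(-60) = 163 + 60 = 223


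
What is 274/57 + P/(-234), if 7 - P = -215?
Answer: 953/247 ≈ 3.8583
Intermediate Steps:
P = 222 (P = 7 - 1*(-215) = 7 + 215 = 222)
274/57 + P/(-234) = 274/57 + 222/(-234) = 274*(1/57) + 222*(-1/234) = 274/57 - 37/39 = 953/247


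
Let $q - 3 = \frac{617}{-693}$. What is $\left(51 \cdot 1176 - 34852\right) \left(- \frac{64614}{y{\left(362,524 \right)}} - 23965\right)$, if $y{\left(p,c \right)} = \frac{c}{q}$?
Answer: $- \frac{1674347877136}{2751} \approx -6.0863 \cdot 10^{8}$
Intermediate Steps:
$q = \frac{1462}{693}$ ($q = 3 + \frac{617}{-693} = 3 + 617 \left(- \frac{1}{693}\right) = 3 - \frac{617}{693} = \frac{1462}{693} \approx 2.1097$)
$y{\left(p,c \right)} = \frac{693 c}{1462}$ ($y{\left(p,c \right)} = \frac{c}{\frac{1462}{693}} = c \frac{693}{1462} = \frac{693 c}{1462}$)
$\left(51 \cdot 1176 - 34852\right) \left(- \frac{64614}{y{\left(362,524 \right)}} - 23965\right) = \left(51 \cdot 1176 - 34852\right) \left(- \frac{64614}{\frac{693}{1462} \cdot 524} - 23965\right) = \left(59976 - 34852\right) \left(- \frac{64614}{\frac{181566}{731}} - 23965\right) = 25124 \left(\left(-64614\right) \frac{731}{181566} - 23965\right) = 25124 \left(- \frac{715649}{2751} - 23965\right) = 25124 \left(- \frac{66643364}{2751}\right) = - \frac{1674347877136}{2751}$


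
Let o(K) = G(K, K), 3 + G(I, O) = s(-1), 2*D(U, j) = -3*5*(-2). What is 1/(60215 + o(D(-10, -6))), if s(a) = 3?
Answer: 1/60215 ≈ 1.6607e-5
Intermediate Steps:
D(U, j) = 15 (D(U, j) = (-3*5*(-2))/2 = (-15*(-2))/2 = (½)*30 = 15)
G(I, O) = 0 (G(I, O) = -3 + 3 = 0)
o(K) = 0
1/(60215 + o(D(-10, -6))) = 1/(60215 + 0) = 1/60215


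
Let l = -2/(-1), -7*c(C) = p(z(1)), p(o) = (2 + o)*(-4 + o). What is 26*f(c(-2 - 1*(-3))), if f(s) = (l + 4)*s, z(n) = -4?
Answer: -2496/7 ≈ -356.57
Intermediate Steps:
p(o) = (-4 + o)*(2 + o)
c(C) = -16/7 (c(C) = -(-8 + (-4)**2 - 2*(-4))/7 = -(-8 + 16 + 8)/7 = -1/7*16 = -16/7)
l = 2 (l = -2*(-1) = 2)
f(s) = 6*s (f(s) = (2 + 4)*s = 6*s)
26*f(c(-2 - 1*(-3))) = 26*(6*(-16/7)) = 26*(-96/7) = -2496/7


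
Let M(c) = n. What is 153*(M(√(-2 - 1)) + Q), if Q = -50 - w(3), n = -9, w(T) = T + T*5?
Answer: -11781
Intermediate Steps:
w(T) = 6*T (w(T) = T + 5*T = 6*T)
Q = -68 (Q = -50 - 6*3 = -50 - 1*18 = -50 - 18 = -68)
M(c) = -9
153*(M(√(-2 - 1)) + Q) = 153*(-9 - 68) = 153*(-77) = -11781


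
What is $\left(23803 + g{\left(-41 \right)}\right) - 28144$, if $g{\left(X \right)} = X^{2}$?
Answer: $-2660$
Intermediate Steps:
$\left(23803 + g{\left(-41 \right)}\right) - 28144 = \left(23803 + \left(-41\right)^{2}\right) - 28144 = \left(23803 + 1681\right) - 28144 = 25484 - 28144 = -2660$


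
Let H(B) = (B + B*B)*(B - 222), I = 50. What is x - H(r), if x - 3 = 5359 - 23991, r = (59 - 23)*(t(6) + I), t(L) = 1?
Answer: -5443608077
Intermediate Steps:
r = 1836 (r = (59 - 23)*(1 + 50) = 36*51 = 1836)
x = -18629 (x = 3 + (5359 - 23991) = 3 - 18632 = -18629)
H(B) = (-222 + B)*(B + B**2) (H(B) = (B + B**2)*(-222 + B) = (-222 + B)*(B + B**2))
x - H(r) = -18629 - 1836*(-222 + 1836**2 - 221*1836) = -18629 - 1836*(-222 + 3370896 - 405756) = -18629 - 1836*2964918 = -18629 - 1*5443589448 = -18629 - 5443589448 = -5443608077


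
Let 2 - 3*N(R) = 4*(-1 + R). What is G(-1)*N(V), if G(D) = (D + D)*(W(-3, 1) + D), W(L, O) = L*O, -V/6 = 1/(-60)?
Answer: 224/15 ≈ 14.933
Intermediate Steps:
V = ⅒ (V = -6/(-60) = -6*(-1/60) = ⅒ ≈ 0.10000)
G(D) = 2*D*(-3 + D) (G(D) = (D + D)*(-3*1 + D) = (2*D)*(-3 + D) = 2*D*(-3 + D))
N(R) = 2 - 4*R/3 (N(R) = ⅔ - 4*(-1 + R)/3 = ⅔ - (-4 + 4*R)/3 = ⅔ + (4/3 - 4*R/3) = 2 - 4*R/3)
G(-1)*N(V) = (2*(-1)*(-3 - 1))*(2 - 4/3*⅒) = (2*(-1)*(-4))*(2 - 2/15) = 8*(28/15) = 224/15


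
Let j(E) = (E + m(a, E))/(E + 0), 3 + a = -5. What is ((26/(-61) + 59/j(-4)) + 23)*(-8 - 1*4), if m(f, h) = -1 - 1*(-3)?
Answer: -102900/61 ≈ -1686.9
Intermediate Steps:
a = -8 (a = -3 - 5 = -8)
m(f, h) = 2 (m(f, h) = -1 + 3 = 2)
j(E) = (2 + E)/E (j(E) = (E + 2)/(E + 0) = (2 + E)/E)
((26/(-61) + 59/j(-4)) + 23)*(-8 - 1*4) = ((26/(-61) + 59/(((2 - 4)/(-4)))) + 23)*(-8 - 1*4) = ((26*(-1/61) + 59/((-1/4*(-2)))) + 23)*(-8 - 4) = ((-26/61 + 59/(1/2)) + 23)*(-12) = ((-26/61 + 59*2) + 23)*(-12) = ((-26/61 + 118) + 23)*(-12) = (7172/61 + 23)*(-12) = (8575/61)*(-12) = -102900/61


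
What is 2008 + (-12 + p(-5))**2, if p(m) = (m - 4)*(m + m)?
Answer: 8092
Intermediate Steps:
p(m) = 2*m*(-4 + m) (p(m) = (-4 + m)*(2*m) = 2*m*(-4 + m))
2008 + (-12 + p(-5))**2 = 2008 + (-12 + 2*(-5)*(-4 - 5))**2 = 2008 + (-12 + 2*(-5)*(-9))**2 = 2008 + (-12 + 90)**2 = 2008 + 78**2 = 2008 + 6084 = 8092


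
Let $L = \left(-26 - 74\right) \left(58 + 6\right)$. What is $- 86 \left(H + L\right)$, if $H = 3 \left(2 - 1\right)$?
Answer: $550142$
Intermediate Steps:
$L = -6400$ ($L = \left(-100\right) 64 = -6400$)
$H = 3$ ($H = 3 \cdot 1 = 3$)
$- 86 \left(H + L\right) = - 86 \left(3 - 6400\right) = \left(-86\right) \left(-6397\right) = 550142$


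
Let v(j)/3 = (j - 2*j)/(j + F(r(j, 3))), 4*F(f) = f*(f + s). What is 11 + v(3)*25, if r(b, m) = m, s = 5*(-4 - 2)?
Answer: 553/23 ≈ 24.043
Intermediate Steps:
s = -30 (s = 5*(-6) = -30)
F(f) = f*(-30 + f)/4 (F(f) = (f*(f - 30))/4 = (f*(-30 + f))/4 = f*(-30 + f)/4)
v(j) = -3*j/(-81/4 + j) (v(j) = 3*((j - 2*j)/(j + (¼)*3*(-30 + 3))) = 3*((-j)/(j + (¼)*3*(-27))) = 3*((-j)/(j - 81/4)) = 3*((-j)/(-81/4 + j)) = 3*(-j/(-81/4 + j)) = -3*j/(-81/4 + j))
11 + v(3)*25 = 11 - 12*3/(-81 + 4*3)*25 = 11 - 12*3/(-81 + 12)*25 = 11 - 12*3/(-69)*25 = 11 - 12*3*(-1/69)*25 = 11 + (12/23)*25 = 11 + 300/23 = 553/23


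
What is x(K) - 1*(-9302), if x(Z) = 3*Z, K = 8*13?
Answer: 9614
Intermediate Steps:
K = 104
x(K) - 1*(-9302) = 3*104 - 1*(-9302) = 312 + 9302 = 9614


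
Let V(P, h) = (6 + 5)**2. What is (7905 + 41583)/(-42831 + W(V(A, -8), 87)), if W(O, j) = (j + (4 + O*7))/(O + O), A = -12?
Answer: -2994024/2591041 ≈ -1.1555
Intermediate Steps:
V(P, h) = 121 (V(P, h) = 11**2 = 121)
W(O, j) = (4 + j + 7*O)/(2*O) (W(O, j) = (j + (4 + 7*O))/((2*O)) = (4 + j + 7*O)*(1/(2*O)) = (4 + j + 7*O)/(2*O))
(7905 + 41583)/(-42831 + W(V(A, -8), 87)) = (7905 + 41583)/(-42831 + (1/2)*(4 + 87 + 7*121)/121) = 49488/(-42831 + (1/2)*(1/121)*(4 + 87 + 847)) = 49488/(-42831 + (1/2)*(1/121)*938) = 49488/(-42831 + 469/121) = 49488/(-5182082/121) = 49488*(-121/5182082) = -2994024/2591041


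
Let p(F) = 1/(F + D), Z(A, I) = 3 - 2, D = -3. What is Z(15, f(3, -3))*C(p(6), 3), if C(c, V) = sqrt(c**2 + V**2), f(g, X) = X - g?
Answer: sqrt(82)/3 ≈ 3.0185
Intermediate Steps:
Z(A, I) = 1
p(F) = 1/(-3 + F) (p(F) = 1/(F - 3) = 1/(-3 + F))
C(c, V) = sqrt(V**2 + c**2)
Z(15, f(3, -3))*C(p(6), 3) = 1*sqrt(3**2 + (1/(-3 + 6))**2) = 1*sqrt(9 + (1/3)**2) = 1*sqrt(9 + 1/9) = 1*sqrt(82/9) = 1*(sqrt(82)/3) = sqrt(82)/3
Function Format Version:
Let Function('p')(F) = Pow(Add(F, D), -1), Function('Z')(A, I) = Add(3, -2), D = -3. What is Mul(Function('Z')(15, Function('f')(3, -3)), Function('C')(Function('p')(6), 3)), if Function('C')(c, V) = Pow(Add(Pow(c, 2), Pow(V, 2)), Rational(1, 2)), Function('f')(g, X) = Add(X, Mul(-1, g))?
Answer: Mul(Rational(1, 3), Pow(82, Rational(1, 2))) ≈ 3.0185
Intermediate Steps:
Function('Z')(A, I) = 1
Function('p')(F) = Pow(Add(-3, F), -1) (Function('p')(F) = Pow(Add(F, -3), -1) = Pow(Add(-3, F), -1))
Function('C')(c, V) = Pow(Add(Pow(V, 2), Pow(c, 2)), Rational(1, 2))
Mul(Function('Z')(15, Function('f')(3, -3)), Function('C')(Function('p')(6), 3)) = Mul(1, Pow(Add(Pow(3, 2), Pow(Pow(Add(-3, 6), -1), 2)), Rational(1, 2))) = Mul(1, Pow(Add(9, Pow(Pow(3, -1), 2)), Rational(1, 2))) = Mul(1, Pow(Add(9, Pow(Rational(1, 3), 2)), Rational(1, 2))) = Mul(1, Pow(Add(9, Rational(1, 9)), Rational(1, 2))) = Mul(1, Pow(Rational(82, 9), Rational(1, 2))) = Mul(1, Mul(Rational(1, 3), Pow(82, Rational(1, 2)))) = Mul(Rational(1, 3), Pow(82, Rational(1, 2)))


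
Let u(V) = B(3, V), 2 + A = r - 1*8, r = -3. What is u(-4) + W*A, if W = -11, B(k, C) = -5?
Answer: 138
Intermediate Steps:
A = -13 (A = -2 + (-3 - 1*8) = -2 + (-3 - 8) = -2 - 11 = -13)
u(V) = -5
u(-4) + W*A = -5 - 11*(-13) = -5 + 143 = 138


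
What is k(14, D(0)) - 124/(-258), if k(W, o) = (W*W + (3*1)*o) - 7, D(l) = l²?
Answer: 24443/129 ≈ 189.48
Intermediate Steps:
k(W, o) = -7 + W² + 3*o (k(W, o) = (W² + 3*o) - 7 = -7 + W² + 3*o)
k(14, D(0)) - 124/(-258) = (-7 + 14² + 3*0²) - 124/(-258) = (-7 + 196 + 3*0) - 124*(-1/258) = (-7 + 196 + 0) + 62/129 = 189 + 62/129 = 24443/129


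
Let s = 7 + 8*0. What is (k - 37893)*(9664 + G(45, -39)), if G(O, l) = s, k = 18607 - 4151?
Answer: -226659227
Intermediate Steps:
s = 7 (s = 7 + 0 = 7)
k = 14456
G(O, l) = 7
(k - 37893)*(9664 + G(45, -39)) = (14456 - 37893)*(9664 + 7) = -23437*9671 = -226659227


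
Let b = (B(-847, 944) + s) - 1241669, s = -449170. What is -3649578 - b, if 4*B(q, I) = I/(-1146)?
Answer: -1122357329/573 ≈ -1.9587e+6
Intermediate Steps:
B(q, I) = -I/4584 (B(q, I) = (I/(-1146))/4 = (I*(-1/1146))/4 = (-I/1146)/4 = -I/4584)
b = -968850865/573 (b = (-1/4584*944 - 449170) - 1241669 = (-118/573 - 449170) - 1241669 = -257374528/573 - 1241669 = -968850865/573 ≈ -1.6908e+6)
-3649578 - b = -3649578 - 1*(-968850865/573) = -3649578 + 968850865/573 = -1122357329/573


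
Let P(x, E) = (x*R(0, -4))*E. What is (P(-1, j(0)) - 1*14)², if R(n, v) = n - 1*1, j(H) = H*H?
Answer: 196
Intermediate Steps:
j(H) = H²
R(n, v) = -1 + n (R(n, v) = n - 1 = -1 + n)
P(x, E) = -E*x (P(x, E) = (x*(-1 + 0))*E = (x*(-1))*E = (-x)*E = -E*x)
(P(-1, j(0)) - 1*14)² = (-1*0²*(-1) - 1*14)² = (-1*0*(-1) - 14)² = (0 - 14)² = (-14)² = 196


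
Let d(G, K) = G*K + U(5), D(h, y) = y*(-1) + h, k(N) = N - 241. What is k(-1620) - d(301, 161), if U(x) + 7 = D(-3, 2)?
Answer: -50310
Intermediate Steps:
k(N) = -241 + N
D(h, y) = h - y (D(h, y) = -y + h = h - y)
U(x) = -12 (U(x) = -7 + (-3 - 1*2) = -7 + (-3 - 2) = -7 - 5 = -12)
d(G, K) = -12 + G*K (d(G, K) = G*K - 12 = -12 + G*K)
k(-1620) - d(301, 161) = (-241 - 1620) - (-12 + 301*161) = -1861 - (-12 + 48461) = -1861 - 1*48449 = -1861 - 48449 = -50310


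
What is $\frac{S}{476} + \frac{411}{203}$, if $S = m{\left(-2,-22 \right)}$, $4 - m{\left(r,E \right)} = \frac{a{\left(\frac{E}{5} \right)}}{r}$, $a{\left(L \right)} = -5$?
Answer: $\frac{55983}{27608} \approx 2.0278$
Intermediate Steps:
$m{\left(r,E \right)} = 4 + \frac{5}{r}$ ($m{\left(r,E \right)} = 4 - - \frac{5}{r} = 4 + \frac{5}{r}$)
$S = \frac{3}{2}$ ($S = 4 + \frac{5}{-2} = 4 + 5 \left(- \frac{1}{2}\right) = 4 - \frac{5}{2} = \frac{3}{2} \approx 1.5$)
$\frac{S}{476} + \frac{411}{203} = \frac{3}{2 \cdot 476} + \frac{411}{203} = \frac{3}{2} \cdot \frac{1}{476} + 411 \cdot \frac{1}{203} = \frac{3}{952} + \frac{411}{203} = \frac{55983}{27608}$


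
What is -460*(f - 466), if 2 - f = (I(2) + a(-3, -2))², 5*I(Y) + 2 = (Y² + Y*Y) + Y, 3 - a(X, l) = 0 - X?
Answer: 1073088/5 ≈ 2.1462e+5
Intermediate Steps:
a(X, l) = 3 + X (a(X, l) = 3 - (0 - X) = 3 - (-1)*X = 3 + X)
I(Y) = -⅖ + Y/5 + 2*Y²/5 (I(Y) = -⅖ + ((Y² + Y*Y) + Y)/5 = -⅖ + ((Y² + Y²) + Y)/5 = -⅖ + (2*Y² + Y)/5 = -⅖ + (Y + 2*Y²)/5 = -⅖ + (Y/5 + 2*Y²/5) = -⅖ + Y/5 + 2*Y²/5)
f = -14/25 (f = 2 - ((-⅖ + (⅕)*2 + (⅖)*2²) + (3 - 3))² = 2 - ((-⅖ + ⅖ + (⅖)*4) + 0)² = 2 - ((-⅖ + ⅖ + 8/5) + 0)² = 2 - (8/5 + 0)² = 2 - (8/5)² = 2 - 1*64/25 = 2 - 64/25 = -14/25 ≈ -0.56000)
-460*(f - 466) = -460*(-14/25 - 466) = -460*(-11664/25) = 1073088/5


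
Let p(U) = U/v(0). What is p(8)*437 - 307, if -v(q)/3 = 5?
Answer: -8101/15 ≈ -540.07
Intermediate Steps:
v(q) = -15 (v(q) = -3*5 = -15)
p(U) = -U/15 (p(U) = U/(-15) = U*(-1/15) = -U/15)
p(8)*437 - 307 = -1/15*8*437 - 307 = -8/15*437 - 307 = -3496/15 - 307 = -8101/15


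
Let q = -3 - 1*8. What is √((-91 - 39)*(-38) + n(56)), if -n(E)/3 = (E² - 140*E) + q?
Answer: √19085 ≈ 138.15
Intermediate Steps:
q = -11 (q = -3 - 8 = -11)
n(E) = 33 - 3*E² + 420*E (n(E) = -3*((E² - 140*E) - 11) = -3*(-11 + E² - 140*E) = 33 - 3*E² + 420*E)
√((-91 - 39)*(-38) + n(56)) = √((-91 - 39)*(-38) + (33 - 3*56² + 420*56)) = √(-130*(-38) + (33 - 3*3136 + 23520)) = √(4940 + (33 - 9408 + 23520)) = √(4940 + 14145) = √19085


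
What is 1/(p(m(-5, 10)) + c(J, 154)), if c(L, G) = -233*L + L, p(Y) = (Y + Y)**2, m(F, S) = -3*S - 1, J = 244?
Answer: -1/52764 ≈ -1.8952e-5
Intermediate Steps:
m(F, S) = -1 - 3*S
p(Y) = 4*Y**2 (p(Y) = (2*Y)**2 = 4*Y**2)
c(L, G) = -232*L
1/(p(m(-5, 10)) + c(J, 154)) = 1/(4*(-1 - 3*10)**2 - 232*244) = 1/(4*(-1 - 30)**2 - 56608) = 1/(4*(-31)**2 - 56608) = 1/(4*961 - 56608) = 1/(3844 - 56608) = 1/(-52764) = -1/52764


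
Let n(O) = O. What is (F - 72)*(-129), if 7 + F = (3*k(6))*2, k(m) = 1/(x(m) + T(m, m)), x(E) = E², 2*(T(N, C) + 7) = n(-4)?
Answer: 30487/3 ≈ 10162.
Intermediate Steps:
T(N, C) = -9 (T(N, C) = -7 + (½)*(-4) = -7 - 2 = -9)
k(m) = 1/(-9 + m²) (k(m) = 1/(m² - 9) = 1/(-9 + m²))
F = -61/9 (F = -7 + (3/(-9 + 6²))*2 = -7 + (3/(-9 + 36))*2 = -7 + (3/27)*2 = -7 + (3*(1/27))*2 = -7 + (⅑)*2 = -7 + 2/9 = -61/9 ≈ -6.7778)
(F - 72)*(-129) = (-61/9 - 72)*(-129) = -709/9*(-129) = 30487/3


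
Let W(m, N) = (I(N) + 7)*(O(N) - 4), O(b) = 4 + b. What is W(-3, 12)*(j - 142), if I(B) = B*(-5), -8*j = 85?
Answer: 194139/2 ≈ 97070.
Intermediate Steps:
j = -85/8 (j = -⅛*85 = -85/8 ≈ -10.625)
I(B) = -5*B
W(m, N) = N*(7 - 5*N) (W(m, N) = (-5*N + 7)*((4 + N) - 4) = (7 - 5*N)*N = N*(7 - 5*N))
W(-3, 12)*(j - 142) = (12*(7 - 5*12))*(-85/8 - 142) = (12*(7 - 60))*(-1221/8) = (12*(-53))*(-1221/8) = -636*(-1221/8) = 194139/2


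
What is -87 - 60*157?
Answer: -9507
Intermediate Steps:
-87 - 60*157 = -87 - 9420 = -9507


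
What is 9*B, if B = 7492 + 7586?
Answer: 135702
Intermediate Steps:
B = 15078
9*B = 9*15078 = 135702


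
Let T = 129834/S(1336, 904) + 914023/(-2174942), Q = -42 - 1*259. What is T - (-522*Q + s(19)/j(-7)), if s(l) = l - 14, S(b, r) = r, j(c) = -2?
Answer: -7014512901535/44685172 ≈ -1.5698e+5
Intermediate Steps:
s(l) = -14 + l
Q = -301 (Q = -42 - 259 = -301)
T = 6398980519/44685172 (T = 129834/904 + 914023/(-2174942) = 129834*(1/904) + 914023*(-1/2174942) = 64917/452 - 83093/197722 = 6398980519/44685172 ≈ 143.20)
T - (-522*Q + s(19)/j(-7)) = 6398980519/44685172 - (-522*(-301) + (-14 + 19)/(-2)) = 6398980519/44685172 - (157122 + 5*(-1/2)) = 6398980519/44685172 - (157122 - 5/2) = 6398980519/44685172 - 1*314239/2 = 6398980519/44685172 - 314239/2 = -7014512901535/44685172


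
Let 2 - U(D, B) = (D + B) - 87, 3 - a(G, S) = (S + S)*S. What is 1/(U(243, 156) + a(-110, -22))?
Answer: -1/1275 ≈ -0.00078431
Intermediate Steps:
a(G, S) = 3 - 2*S**2 (a(G, S) = 3 - (S + S)*S = 3 - 2*S*S = 3 - 2*S**2)
U(D, B) = 89 - B - D (U(D, B) = 2 - ((D + B) - 87) = 2 - ((B + D) - 87) = 2 - (-87 + B + D) = 2 + (87 - B - D) = 89 - B - D)
1/(U(243, 156) + a(-110, -22)) = 1/((89 - 1*156 - 1*243) + (3 - 2*(-22)**2)) = 1/((89 - 156 - 243) + (3 - 2*484)) = 1/(-310 + (3 - 968)) = 1/(-310 - 965) = 1/(-1275) = -1/1275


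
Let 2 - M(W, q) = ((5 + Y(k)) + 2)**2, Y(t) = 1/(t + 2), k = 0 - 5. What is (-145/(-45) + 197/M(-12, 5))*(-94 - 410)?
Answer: 136612/191 ≈ 715.25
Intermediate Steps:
k = -5
Y(t) = 1/(2 + t)
M(W, q) = -382/9 (M(W, q) = 2 - ((5 + 1/(2 - 5)) + 2)**2 = 2 - ((5 + 1/(-3)) + 2)**2 = 2 - ((5 - 1/3) + 2)**2 = 2 - (14/3 + 2)**2 = 2 - (20/3)**2 = 2 - 1*400/9 = 2 - 400/9 = -382/9)
(-145/(-45) + 197/M(-12, 5))*(-94 - 410) = (-145/(-45) + 197/(-382/9))*(-94 - 410) = (-145*(-1/45) + 197*(-9/382))*(-504) = (29/9 - 1773/382)*(-504) = -4879/3438*(-504) = 136612/191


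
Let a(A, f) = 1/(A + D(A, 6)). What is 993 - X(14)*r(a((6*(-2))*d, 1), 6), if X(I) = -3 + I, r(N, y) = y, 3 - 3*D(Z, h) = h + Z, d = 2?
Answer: 927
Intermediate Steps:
D(Z, h) = 1 - Z/3 - h/3 (D(Z, h) = 1 - (h + Z)/3 = 1 - (Z + h)/3 = 1 + (-Z/3 - h/3) = 1 - Z/3 - h/3)
a(A, f) = 1/(-1 + 2*A/3) (a(A, f) = 1/(A + (1 - A/3 - 1/3*6)) = 1/(A + (1 - A/3 - 2)) = 1/(A + (-1 - A/3)) = 1/(-1 + 2*A/3))
993 - X(14)*r(a((6*(-2))*d, 1), 6) = 993 - (-3 + 14)*6 = 993 - 11*6 = 993 - 1*66 = 993 - 66 = 927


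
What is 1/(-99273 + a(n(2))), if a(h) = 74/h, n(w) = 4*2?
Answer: -4/397055 ≈ -1.0074e-5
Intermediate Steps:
n(w) = 8
1/(-99273 + a(n(2))) = 1/(-99273 + 74/8) = 1/(-99273 + 74*(1/8)) = 1/(-99273 + 37/4) = 1/(-397055/4) = -4/397055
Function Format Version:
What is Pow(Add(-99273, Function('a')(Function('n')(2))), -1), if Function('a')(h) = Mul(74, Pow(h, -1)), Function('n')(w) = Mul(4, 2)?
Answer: Rational(-4, 397055) ≈ -1.0074e-5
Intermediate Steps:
Function('n')(w) = 8
Pow(Add(-99273, Function('a')(Function('n')(2))), -1) = Pow(Add(-99273, Mul(74, Pow(8, -1))), -1) = Pow(Add(-99273, Mul(74, Rational(1, 8))), -1) = Pow(Add(-99273, Rational(37, 4)), -1) = Pow(Rational(-397055, 4), -1) = Rational(-4, 397055)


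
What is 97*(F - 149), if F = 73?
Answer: -7372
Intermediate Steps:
97*(F - 149) = 97*(73 - 149) = 97*(-76) = -7372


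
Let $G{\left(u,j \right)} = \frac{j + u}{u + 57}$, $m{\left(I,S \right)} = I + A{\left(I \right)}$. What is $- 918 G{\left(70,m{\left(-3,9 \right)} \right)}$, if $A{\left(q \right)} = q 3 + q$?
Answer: $- \frac{50490}{127} \approx -397.56$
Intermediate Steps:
$A{\left(q \right)} = 4 q$ ($A{\left(q \right)} = 3 q + q = 4 q$)
$m{\left(I,S \right)} = 5 I$ ($m{\left(I,S \right)} = I + 4 I = 5 I$)
$G{\left(u,j \right)} = \frac{j + u}{57 + u}$
$- 918 G{\left(70,m{\left(-3,9 \right)} \right)} = - 918 \frac{5 \left(-3\right) + 70}{57 + 70} = - 918 \frac{-15 + 70}{127} = - 918 \cdot \frac{1}{127} \cdot 55 = \left(-918\right) \frac{55}{127} = - \frac{50490}{127}$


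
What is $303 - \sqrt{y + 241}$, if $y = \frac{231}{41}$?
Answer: $303 - \frac{8 \sqrt{6478}}{41} \approx 287.3$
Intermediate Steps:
$y = \frac{231}{41}$ ($y = 231 \cdot \frac{1}{41} = \frac{231}{41} \approx 5.6341$)
$303 - \sqrt{y + 241} = 303 - \sqrt{\frac{231}{41} + 241} = 303 - \sqrt{\frac{10112}{41}} = 303 - \frac{8 \sqrt{6478}}{41}$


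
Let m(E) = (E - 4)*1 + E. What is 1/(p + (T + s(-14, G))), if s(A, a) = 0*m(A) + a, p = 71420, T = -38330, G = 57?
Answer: 1/33147 ≈ 3.0169e-5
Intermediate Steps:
m(E) = -4 + 2*E (m(E) = (-4 + E)*1 + E = (-4 + E) + E = -4 + 2*E)
s(A, a) = a (s(A, a) = 0*(-4 + 2*A) + a = 0 + a = a)
1/(p + (T + s(-14, G))) = 1/(71420 + (-38330 + 57)) = 1/(71420 - 38273) = 1/33147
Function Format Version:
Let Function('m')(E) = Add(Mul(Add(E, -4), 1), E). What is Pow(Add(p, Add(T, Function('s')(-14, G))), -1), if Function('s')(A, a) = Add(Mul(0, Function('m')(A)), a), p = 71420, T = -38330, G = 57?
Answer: Rational(1, 33147) ≈ 3.0169e-5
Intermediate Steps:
Function('m')(E) = Add(-4, Mul(2, E)) (Function('m')(E) = Add(Mul(Add(-4, E), 1), E) = Add(Add(-4, E), E) = Add(-4, Mul(2, E)))
Function('s')(A, a) = a (Function('s')(A, a) = Add(Mul(0, Add(-4, Mul(2, A))), a) = Add(0, a) = a)
Pow(Add(p, Add(T, Function('s')(-14, G))), -1) = Pow(Add(71420, Add(-38330, 57)), -1) = Pow(Add(71420, -38273), -1) = Pow(33147, -1) = Rational(1, 33147)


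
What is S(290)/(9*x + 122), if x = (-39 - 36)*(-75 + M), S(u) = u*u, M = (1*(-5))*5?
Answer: 42050/33811 ≈ 1.2437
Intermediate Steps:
M = -25 (M = -5*5 = -25)
S(u) = u²
x = 7500 (x = (-39 - 36)*(-75 - 25) = -75*(-100) = 7500)
S(290)/(9*x + 122) = 290²/(9*7500 + 122) = 84100/(67500 + 122) = 84100/67622 = 84100*(1/67622) = 42050/33811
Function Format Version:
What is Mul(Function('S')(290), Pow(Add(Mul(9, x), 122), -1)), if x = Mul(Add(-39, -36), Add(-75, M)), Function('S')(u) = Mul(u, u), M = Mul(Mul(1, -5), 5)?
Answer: Rational(42050, 33811) ≈ 1.2437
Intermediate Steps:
M = -25 (M = Mul(-5, 5) = -25)
Function('S')(u) = Pow(u, 2)
x = 7500 (x = Mul(Add(-39, -36), Add(-75, -25)) = Mul(-75, -100) = 7500)
Mul(Function('S')(290), Pow(Add(Mul(9, x), 122), -1)) = Mul(Pow(290, 2), Pow(Add(Mul(9, 7500), 122), -1)) = Mul(84100, Pow(Add(67500, 122), -1)) = Mul(84100, Pow(67622, -1)) = Mul(84100, Rational(1, 67622)) = Rational(42050, 33811)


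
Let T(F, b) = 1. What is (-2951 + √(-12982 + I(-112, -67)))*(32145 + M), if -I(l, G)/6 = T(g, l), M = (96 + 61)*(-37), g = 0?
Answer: -77717536 + 52672*I*√3247 ≈ -7.7718e+7 + 3.0014e+6*I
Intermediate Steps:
M = -5809 (M = 157*(-37) = -5809)
I(l, G) = -6 (I(l, G) = -6*1 = -6)
(-2951 + √(-12982 + I(-112, -67)))*(32145 + M) = (-2951 + √(-12982 - 6))*(32145 - 5809) = (-2951 + √(-12988))*26336 = (-2951 + 2*I*√3247)*26336 = -77717536 + 52672*I*√3247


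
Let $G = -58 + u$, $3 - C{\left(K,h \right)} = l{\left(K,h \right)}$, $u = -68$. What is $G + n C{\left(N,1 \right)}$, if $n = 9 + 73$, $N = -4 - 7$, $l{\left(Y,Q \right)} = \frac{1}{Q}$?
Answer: $38$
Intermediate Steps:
$N = -11$ ($N = -4 - 7 = -11$)
$C{\left(K,h \right)} = 3 - \frac{1}{h}$
$G = -126$ ($G = -58 - 68 = -126$)
$n = 82$
$G + n C{\left(N,1 \right)} = -126 + 82 \left(3 - 1^{-1}\right) = -126 + 82 \left(3 - 1\right) = -126 + 82 \cdot 2 = -126 + 164 = 38$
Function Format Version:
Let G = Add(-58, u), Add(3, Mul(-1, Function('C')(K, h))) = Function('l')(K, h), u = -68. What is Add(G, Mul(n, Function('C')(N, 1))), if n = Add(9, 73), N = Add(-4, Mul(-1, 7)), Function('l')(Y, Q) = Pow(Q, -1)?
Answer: 38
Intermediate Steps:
N = -11 (N = Add(-4, -7) = -11)
Function('C')(K, h) = Add(3, Mul(-1, Pow(h, -1)))
G = -126 (G = Add(-58, -68) = -126)
n = 82
Add(G, Mul(n, Function('C')(N, 1))) = Add(-126, Mul(82, Add(3, Mul(-1, Pow(1, -1))))) = Add(-126, Mul(82, Add(3, Mul(-1, 1)))) = Add(-126, Mul(82, Add(3, -1))) = Add(-126, Mul(82, 2)) = Add(-126, 164) = 38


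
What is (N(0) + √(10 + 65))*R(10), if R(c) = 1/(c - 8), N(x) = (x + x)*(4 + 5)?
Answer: 5*√3/2 ≈ 4.3301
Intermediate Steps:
N(x) = 18*x (N(x) = (2*x)*9 = 18*x)
R(c) = 1/(-8 + c)
(N(0) + √(10 + 65))*R(10) = (18*0 + √(10 + 65))/(-8 + 10) = (0 + √75)/2 = (0 + 5*√3)*(½) = (5*√3)*(½) = 5*√3/2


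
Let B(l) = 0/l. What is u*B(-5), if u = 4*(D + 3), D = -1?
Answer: 0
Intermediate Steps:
B(l) = 0
u = 8 (u = 4*(-1 + 3) = 4*2 = 8)
u*B(-5) = 8*0 = 0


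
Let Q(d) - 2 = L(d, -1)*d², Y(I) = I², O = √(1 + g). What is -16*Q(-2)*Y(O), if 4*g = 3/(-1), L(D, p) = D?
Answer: 24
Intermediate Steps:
g = -¾ (g = (3/(-1))/4 = (3*(-1))/4 = (¼)*(-3) = -¾ ≈ -0.75000)
O = ½ (O = √(1 - ¾) = √(¼) = ½ ≈ 0.50000)
Q(d) = 2 + d³ (Q(d) = 2 + d*d² = 2 + d³)
-16*Q(-2)*Y(O) = -16*(2 + (-2)³)*(½)² = -16*(2 - 8)/4 = -(-96)/4 = -16*(-3/2) = 24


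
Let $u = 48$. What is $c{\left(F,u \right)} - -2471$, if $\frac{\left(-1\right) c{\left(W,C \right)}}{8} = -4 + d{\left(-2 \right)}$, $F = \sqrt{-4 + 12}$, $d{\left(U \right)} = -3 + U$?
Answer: $2543$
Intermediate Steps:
$F = 2 \sqrt{2}$ ($F = \sqrt{8} = 2 \sqrt{2} \approx 2.8284$)
$c{\left(W,C \right)} = 72$ ($c{\left(W,C \right)} = - 8 \left(-4 - 5\right) = \left(-8\right) \left(-9\right) = 72$)
$c{\left(F,u \right)} - -2471 = 72 - -2471 = 72 + 2471 = 2543$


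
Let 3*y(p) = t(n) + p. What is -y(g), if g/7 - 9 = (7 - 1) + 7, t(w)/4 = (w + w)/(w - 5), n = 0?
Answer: -154/3 ≈ -51.333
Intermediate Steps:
t(w) = 8*w/(-5 + w) (t(w) = 4*((w + w)/(w - 5)) = 4*((2*w)/(-5 + w)) = 4*(2*w/(-5 + w)) = 8*w/(-5 + w))
g = 154 (g = 63 + 7*((7 - 1) + 7) = 63 + 7*(6 + 7) = 63 + 7*13 = 63 + 91 = 154)
y(p) = p/3 (y(p) = (8*0/(-5 + 0) + p)/3 = (8*0/(-5) + p)/3 = (8*0*(-⅕) + p)/3 = (0 + p)/3 = p/3)
-y(g) = -154/3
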